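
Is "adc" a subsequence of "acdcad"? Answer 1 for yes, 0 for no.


Check if "adc" is a subsequence of "acdcad"
Greedy scan:
  Position 0 ('a'): matches sub[0] = 'a'
  Position 1 ('c'): no match needed
  Position 2 ('d'): matches sub[1] = 'd'
  Position 3 ('c'): matches sub[2] = 'c'
  Position 4 ('a'): no match needed
  Position 5 ('d'): no match needed
All 3 characters matched => is a subsequence

1


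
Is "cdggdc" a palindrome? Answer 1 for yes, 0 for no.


Input: cdggdc
Reversed: cdggdc
  Compare pos 0 ('c') with pos 5 ('c'): match
  Compare pos 1 ('d') with pos 4 ('d'): match
  Compare pos 2 ('g') with pos 3 ('g'): match
Result: palindrome

1


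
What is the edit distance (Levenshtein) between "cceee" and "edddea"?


Computing edit distance: "cceee" -> "edddea"
DP table:
           e    d    d    d    e    a
      0    1    2    3    4    5    6
  c   1    1    2    3    4    5    6
  c   2    2    2    3    4    5    6
  e   3    2    3    3    4    4    5
  e   4    3    3    4    4    4    5
  e   5    4    4    4    5    4    5
Edit distance = dp[5][6] = 5

5


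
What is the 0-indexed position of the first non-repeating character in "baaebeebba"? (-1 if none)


Input: baaebeebba
Character frequencies:
  'a': 3
  'b': 4
  'e': 3
Scanning left to right for freq == 1:
  Position 0 ('b'): freq=4, skip
  Position 1 ('a'): freq=3, skip
  Position 2 ('a'): freq=3, skip
  Position 3 ('e'): freq=3, skip
  Position 4 ('b'): freq=4, skip
  Position 5 ('e'): freq=3, skip
  Position 6 ('e'): freq=3, skip
  Position 7 ('b'): freq=4, skip
  Position 8 ('b'): freq=4, skip
  Position 9 ('a'): freq=3, skip
  No unique character found => answer = -1

-1


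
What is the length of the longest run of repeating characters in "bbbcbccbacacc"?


Input: "bbbcbccbacacc"
Scanning for longest run:
  Position 1 ('b'): continues run of 'b', length=2
  Position 2 ('b'): continues run of 'b', length=3
  Position 3 ('c'): new char, reset run to 1
  Position 4 ('b'): new char, reset run to 1
  Position 5 ('c'): new char, reset run to 1
  Position 6 ('c'): continues run of 'c', length=2
  Position 7 ('b'): new char, reset run to 1
  Position 8 ('a'): new char, reset run to 1
  Position 9 ('c'): new char, reset run to 1
  Position 10 ('a'): new char, reset run to 1
  Position 11 ('c'): new char, reset run to 1
  Position 12 ('c'): continues run of 'c', length=2
Longest run: 'b' with length 3

3


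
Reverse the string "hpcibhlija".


Input: hpcibhlija
Reading characters right to left:
  Position 9: 'a'
  Position 8: 'j'
  Position 7: 'i'
  Position 6: 'l'
  Position 5: 'h'
  Position 4: 'b'
  Position 3: 'i'
  Position 2: 'c'
  Position 1: 'p'
  Position 0: 'h'
Reversed: ajilhbicph

ajilhbicph


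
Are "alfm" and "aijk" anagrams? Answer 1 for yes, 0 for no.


Strings: "alfm", "aijk"
Sorted first:  aflm
Sorted second: aijk
Differ at position 1: 'f' vs 'i' => not anagrams

0


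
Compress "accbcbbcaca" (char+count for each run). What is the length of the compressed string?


Input: accbcbbcaca
Runs:
  'a' x 1 => "a1"
  'c' x 2 => "c2"
  'b' x 1 => "b1"
  'c' x 1 => "c1"
  'b' x 2 => "b2"
  'c' x 1 => "c1"
  'a' x 1 => "a1"
  'c' x 1 => "c1"
  'a' x 1 => "a1"
Compressed: "a1c2b1c1b2c1a1c1a1"
Compressed length: 18

18


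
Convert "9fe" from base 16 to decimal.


Input: "9fe" in base 16
Positional expansion:
  Digit '9' (value 9) x 16^2 = 2304
  Digit 'f' (value 15) x 16^1 = 240
  Digit 'e' (value 14) x 16^0 = 14
Sum = 2558

2558


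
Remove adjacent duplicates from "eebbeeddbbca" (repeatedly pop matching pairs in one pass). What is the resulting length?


Input: eebbeeddbbca
Stack-based adjacent duplicate removal:
  Read 'e': push. Stack: e
  Read 'e': matches stack top 'e' => pop. Stack: (empty)
  Read 'b': push. Stack: b
  Read 'b': matches stack top 'b' => pop. Stack: (empty)
  Read 'e': push. Stack: e
  Read 'e': matches stack top 'e' => pop. Stack: (empty)
  Read 'd': push. Stack: d
  Read 'd': matches stack top 'd' => pop. Stack: (empty)
  Read 'b': push. Stack: b
  Read 'b': matches stack top 'b' => pop. Stack: (empty)
  Read 'c': push. Stack: c
  Read 'a': push. Stack: ca
Final stack: "ca" (length 2)

2


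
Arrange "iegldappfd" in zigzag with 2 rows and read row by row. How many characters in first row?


Zigzag "iegldappfd" into 2 rows:
Placing characters:
  'i' => row 0
  'e' => row 1
  'g' => row 0
  'l' => row 1
  'd' => row 0
  'a' => row 1
  'p' => row 0
  'p' => row 1
  'f' => row 0
  'd' => row 1
Rows:
  Row 0: "igdpf"
  Row 1: "elapd"
First row length: 5

5


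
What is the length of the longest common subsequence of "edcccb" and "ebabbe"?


LCS of "edcccb" and "ebabbe"
DP table:
           e    b    a    b    b    e
      0    0    0    0    0    0    0
  e   0    1    1    1    1    1    1
  d   0    1    1    1    1    1    1
  c   0    1    1    1    1    1    1
  c   0    1    1    1    1    1    1
  c   0    1    1    1    1    1    1
  b   0    1    2    2    2    2    2
LCS length = dp[6][6] = 2

2


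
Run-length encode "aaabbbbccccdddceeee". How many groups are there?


Input: aaabbbbccccdddceeee
Scanning for consecutive runs:
  Group 1: 'a' x 3 (positions 0-2)
  Group 2: 'b' x 4 (positions 3-6)
  Group 3: 'c' x 4 (positions 7-10)
  Group 4: 'd' x 3 (positions 11-13)
  Group 5: 'c' x 1 (positions 14-14)
  Group 6: 'e' x 4 (positions 15-18)
Total groups: 6

6


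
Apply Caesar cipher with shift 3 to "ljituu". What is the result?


Caesar cipher: shift "ljituu" by 3
  'l' (pos 11) + 3 = pos 14 = 'o'
  'j' (pos 9) + 3 = pos 12 = 'm'
  'i' (pos 8) + 3 = pos 11 = 'l'
  't' (pos 19) + 3 = pos 22 = 'w'
  'u' (pos 20) + 3 = pos 23 = 'x'
  'u' (pos 20) + 3 = pos 23 = 'x'
Result: omlwxx

omlwxx


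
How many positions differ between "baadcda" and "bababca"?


Comparing "baadcda" and "bababca" position by position:
  Position 0: 'b' vs 'b' => same
  Position 1: 'a' vs 'a' => same
  Position 2: 'a' vs 'b' => DIFFER
  Position 3: 'd' vs 'a' => DIFFER
  Position 4: 'c' vs 'b' => DIFFER
  Position 5: 'd' vs 'c' => DIFFER
  Position 6: 'a' vs 'a' => same
Positions that differ: 4

4


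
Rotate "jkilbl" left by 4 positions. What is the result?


Input: "jkilbl", rotate left by 4
First 4 characters: "jkil"
Remaining characters: "bl"
Concatenate remaining + first: "bl" + "jkil" = "bljkil"

bljkil


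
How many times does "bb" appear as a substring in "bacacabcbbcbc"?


Searching for "bb" in "bacacabcbbcbc"
Scanning each position:
  Position 0: "ba" => no
  Position 1: "ac" => no
  Position 2: "ca" => no
  Position 3: "ac" => no
  Position 4: "ca" => no
  Position 5: "ab" => no
  Position 6: "bc" => no
  Position 7: "cb" => no
  Position 8: "bb" => MATCH
  Position 9: "bc" => no
  Position 10: "cb" => no
  Position 11: "bc" => no
Total occurrences: 1

1


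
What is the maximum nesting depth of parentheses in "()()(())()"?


Input: "()()(())()"
Tracking depth:
  Position 0 '(': depth becomes 1
  Position 1 ')': depth becomes 0
  Position 2 '(': depth becomes 1
  Position 3 ')': depth becomes 0
  Position 4 '(': depth becomes 1
  Position 5 '(': depth becomes 2
  Position 6 ')': depth becomes 1
  Position 7 ')': depth becomes 0
  Position 8 '(': depth becomes 1
  Position 9 ')': depth becomes 0
Maximum depth reached: 2

2


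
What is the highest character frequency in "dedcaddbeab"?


Input: dedcaddbeab
Character counts:
  'a': 2
  'b': 2
  'c': 1
  'd': 4
  'e': 2
Maximum frequency: 4

4


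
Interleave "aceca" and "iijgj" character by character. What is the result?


Interleaving "aceca" and "iijgj":
  Position 0: 'a' from first, 'i' from second => "ai"
  Position 1: 'c' from first, 'i' from second => "ci"
  Position 2: 'e' from first, 'j' from second => "ej"
  Position 3: 'c' from first, 'g' from second => "cg"
  Position 4: 'a' from first, 'j' from second => "aj"
Result: aiciejcgaj

aiciejcgaj


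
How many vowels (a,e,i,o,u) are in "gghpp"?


Input: gghpp
Checking each character:
  'g' at position 0: consonant
  'g' at position 1: consonant
  'h' at position 2: consonant
  'p' at position 3: consonant
  'p' at position 4: consonant
Total vowels: 0

0


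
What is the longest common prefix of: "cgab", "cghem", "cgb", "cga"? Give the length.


Words: cgab, cghem, cgb, cga
  Position 0: all 'c' => match
  Position 1: all 'g' => match
  Position 2: ('a', 'h', 'b', 'a') => mismatch, stop
LCP = "cg" (length 2)

2


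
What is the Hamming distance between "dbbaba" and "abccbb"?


Comparing "dbbaba" and "abccbb" position by position:
  Position 0: 'd' vs 'a' => differ
  Position 1: 'b' vs 'b' => same
  Position 2: 'b' vs 'c' => differ
  Position 3: 'a' vs 'c' => differ
  Position 4: 'b' vs 'b' => same
  Position 5: 'a' vs 'b' => differ
Total differences (Hamming distance): 4

4


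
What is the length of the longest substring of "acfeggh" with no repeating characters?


Input: "acfeggh"
Sliding window (track last position of each char):
  Position 0 ('a'): window [0,0] length 1 -- new best
  Position 1 ('c'): window [0,1] length 2 -- new best
  Position 2 ('f'): window [0,2] length 3 -- new best
  Position 3 ('e'): window [0,3] length 4 -- new best
  Position 4 ('g'): window [0,4] length 5 -- new best
  Position 5 ('g'): repeat (last at 4), move window start to 5
  Position 5 ('g'): window [5,5] length 1
  Position 6 ('h'): window [5,6] length 2
Longest substring with no repeats: "acfeg" with length 5

5


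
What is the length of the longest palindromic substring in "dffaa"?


Input: "dffaa"
Checking substrings for palindromes:
  [1:3] "ff" (len 2) => palindrome
  [3:5] "aa" (len 2) => palindrome
Longest palindromic substring: "ff" with length 2

2


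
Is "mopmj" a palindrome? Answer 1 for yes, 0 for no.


Input: mopmj
Reversed: jmpom
  Compare pos 0 ('m') with pos 4 ('j'): MISMATCH
  Compare pos 1 ('o') with pos 3 ('m'): MISMATCH
Result: not a palindrome

0


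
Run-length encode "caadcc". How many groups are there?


Input: caadcc
Scanning for consecutive runs:
  Group 1: 'c' x 1 (positions 0-0)
  Group 2: 'a' x 2 (positions 1-2)
  Group 3: 'd' x 1 (positions 3-3)
  Group 4: 'c' x 2 (positions 4-5)
Total groups: 4

4


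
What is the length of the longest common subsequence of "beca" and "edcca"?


LCS of "beca" and "edcca"
DP table:
           e    d    c    c    a
      0    0    0    0    0    0
  b   0    0    0    0    0    0
  e   0    1    1    1    1    1
  c   0    1    1    2    2    2
  a   0    1    1    2    2    3
LCS length = dp[4][5] = 3

3


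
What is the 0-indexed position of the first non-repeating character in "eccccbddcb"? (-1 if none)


Input: eccccbddcb
Character frequencies:
  'b': 2
  'c': 5
  'd': 2
  'e': 1
Scanning left to right for freq == 1:
  Position 0 ('e'): unique! => answer = 0

0


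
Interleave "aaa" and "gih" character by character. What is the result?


Interleaving "aaa" and "gih":
  Position 0: 'a' from first, 'g' from second => "ag"
  Position 1: 'a' from first, 'i' from second => "ai"
  Position 2: 'a' from first, 'h' from second => "ah"
Result: agaiah

agaiah


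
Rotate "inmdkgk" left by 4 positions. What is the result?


Input: "inmdkgk", rotate left by 4
First 4 characters: "inmd"
Remaining characters: "kgk"
Concatenate remaining + first: "kgk" + "inmd" = "kgkinmd"

kgkinmd


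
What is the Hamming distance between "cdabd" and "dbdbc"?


Comparing "cdabd" and "dbdbc" position by position:
  Position 0: 'c' vs 'd' => differ
  Position 1: 'd' vs 'b' => differ
  Position 2: 'a' vs 'd' => differ
  Position 3: 'b' vs 'b' => same
  Position 4: 'd' vs 'c' => differ
Total differences (Hamming distance): 4

4


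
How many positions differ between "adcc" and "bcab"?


Comparing "adcc" and "bcab" position by position:
  Position 0: 'a' vs 'b' => DIFFER
  Position 1: 'd' vs 'c' => DIFFER
  Position 2: 'c' vs 'a' => DIFFER
  Position 3: 'c' vs 'b' => DIFFER
Positions that differ: 4

4


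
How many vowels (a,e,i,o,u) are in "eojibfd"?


Input: eojibfd
Checking each character:
  'e' at position 0: vowel (running total: 1)
  'o' at position 1: vowel (running total: 2)
  'j' at position 2: consonant
  'i' at position 3: vowel (running total: 3)
  'b' at position 4: consonant
  'f' at position 5: consonant
  'd' at position 6: consonant
Total vowels: 3

3


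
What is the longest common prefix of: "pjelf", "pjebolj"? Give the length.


Words: pjelf, pjebolj
  Position 0: all 'p' => match
  Position 1: all 'j' => match
  Position 2: all 'e' => match
  Position 3: ('l', 'b') => mismatch, stop
LCP = "pje" (length 3)

3


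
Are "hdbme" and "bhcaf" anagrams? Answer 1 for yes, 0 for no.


Strings: "hdbme", "bhcaf"
Sorted first:  bdehm
Sorted second: abcfh
Differ at position 0: 'b' vs 'a' => not anagrams

0


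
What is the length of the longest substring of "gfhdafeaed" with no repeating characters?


Input: "gfhdafeaed"
Sliding window (track last position of each char):
  Position 0 ('g'): window [0,0] length 1 -- new best
  Position 1 ('f'): window [0,1] length 2 -- new best
  Position 2 ('h'): window [0,2] length 3 -- new best
  Position 3 ('d'): window [0,3] length 4 -- new best
  Position 4 ('a'): window [0,4] length 5 -- new best
  Position 5 ('f'): repeat (last at 1), move window start to 2
  Position 5 ('f'): window [2,5] length 4
  Position 6 ('e'): window [2,6] length 5
  Position 7 ('a'): repeat (last at 4), move window start to 5
  Position 7 ('a'): window [5,7] length 3
  Position 8 ('e'): repeat (last at 6), move window start to 7
  Position 8 ('e'): window [7,8] length 2
  Position 9 ('d'): window [7,9] length 3
Longest substring with no repeats: "gfhda" with length 5

5


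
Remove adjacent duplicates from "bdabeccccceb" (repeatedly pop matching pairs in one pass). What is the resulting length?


Input: bdabeccccceb
Stack-based adjacent duplicate removal:
  Read 'b': push. Stack: b
  Read 'd': push. Stack: bd
  Read 'a': push. Stack: bda
  Read 'b': push. Stack: bdab
  Read 'e': push. Stack: bdabe
  Read 'c': push. Stack: bdabec
  Read 'c': matches stack top 'c' => pop. Stack: bdabe
  Read 'c': push. Stack: bdabec
  Read 'c': matches stack top 'c' => pop. Stack: bdabe
  Read 'c': push. Stack: bdabec
  Read 'e': push. Stack: bdabece
  Read 'b': push. Stack: bdabeceb
Final stack: "bdabeceb" (length 8)

8


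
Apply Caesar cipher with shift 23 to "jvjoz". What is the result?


Caesar cipher: shift "jvjoz" by 23
  'j' (pos 9) + 23 = pos 6 = 'g'
  'v' (pos 21) + 23 = pos 18 = 's'
  'j' (pos 9) + 23 = pos 6 = 'g'
  'o' (pos 14) + 23 = pos 11 = 'l'
  'z' (pos 25) + 23 = pos 22 = 'w'
Result: gsglw

gsglw


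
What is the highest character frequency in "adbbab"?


Input: adbbab
Character counts:
  'a': 2
  'b': 3
  'd': 1
Maximum frequency: 3

3


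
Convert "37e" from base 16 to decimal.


Input: "37e" in base 16
Positional expansion:
  Digit '3' (value 3) x 16^2 = 768
  Digit '7' (value 7) x 16^1 = 112
  Digit 'e' (value 14) x 16^0 = 14
Sum = 894

894


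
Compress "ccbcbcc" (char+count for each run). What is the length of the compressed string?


Input: ccbcbcc
Runs:
  'c' x 2 => "c2"
  'b' x 1 => "b1"
  'c' x 1 => "c1"
  'b' x 1 => "b1"
  'c' x 2 => "c2"
Compressed: "c2b1c1b1c2"
Compressed length: 10

10


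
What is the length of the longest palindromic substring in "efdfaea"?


Input: "efdfaea"
Checking substrings for palindromes:
  [1:4] "fdf" (len 3) => palindrome
  [4:7] "aea" (len 3) => palindrome
Longest palindromic substring: "fdf" with length 3

3


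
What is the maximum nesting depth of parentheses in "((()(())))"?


Input: "((()(())))"
Tracking depth:
  Position 0 '(': depth becomes 1
  Position 1 '(': depth becomes 2
  Position 2 '(': depth becomes 3
  Position 3 ')': depth becomes 2
  Position 4 '(': depth becomes 3
  Position 5 '(': depth becomes 4
  Position 6 ')': depth becomes 3
  Position 7 ')': depth becomes 2
  Position 8 ')': depth becomes 1
  Position 9 ')': depth becomes 0
Maximum depth reached: 4

4


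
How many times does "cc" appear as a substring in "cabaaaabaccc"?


Searching for "cc" in "cabaaaabaccc"
Scanning each position:
  Position 0: "ca" => no
  Position 1: "ab" => no
  Position 2: "ba" => no
  Position 3: "aa" => no
  Position 4: "aa" => no
  Position 5: "aa" => no
  Position 6: "ab" => no
  Position 7: "ba" => no
  Position 8: "ac" => no
  Position 9: "cc" => MATCH
  Position 10: "cc" => MATCH
Total occurrences: 2

2


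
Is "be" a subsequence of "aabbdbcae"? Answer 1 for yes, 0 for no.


Check if "be" is a subsequence of "aabbdbcae"
Greedy scan:
  Position 0 ('a'): no match needed
  Position 1 ('a'): no match needed
  Position 2 ('b'): matches sub[0] = 'b'
  Position 3 ('b'): no match needed
  Position 4 ('d'): no match needed
  Position 5 ('b'): no match needed
  Position 6 ('c'): no match needed
  Position 7 ('a'): no match needed
  Position 8 ('e'): matches sub[1] = 'e'
All 2 characters matched => is a subsequence

1


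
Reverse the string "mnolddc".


Input: mnolddc
Reading characters right to left:
  Position 6: 'c'
  Position 5: 'd'
  Position 4: 'd'
  Position 3: 'l'
  Position 2: 'o'
  Position 1: 'n'
  Position 0: 'm'
Reversed: cddlonm

cddlonm


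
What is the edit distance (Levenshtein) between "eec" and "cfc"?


Computing edit distance: "eec" -> "cfc"
DP table:
           c    f    c
      0    1    2    3
  e   1    1    2    3
  e   2    2    2    3
  c   3    2    3    2
Edit distance = dp[3][3] = 2

2


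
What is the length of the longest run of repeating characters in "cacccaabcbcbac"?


Input: "cacccaabcbcbac"
Scanning for longest run:
  Position 1 ('a'): new char, reset run to 1
  Position 2 ('c'): new char, reset run to 1
  Position 3 ('c'): continues run of 'c', length=2
  Position 4 ('c'): continues run of 'c', length=3
  Position 5 ('a'): new char, reset run to 1
  Position 6 ('a'): continues run of 'a', length=2
  Position 7 ('b'): new char, reset run to 1
  Position 8 ('c'): new char, reset run to 1
  Position 9 ('b'): new char, reset run to 1
  Position 10 ('c'): new char, reset run to 1
  Position 11 ('b'): new char, reset run to 1
  Position 12 ('a'): new char, reset run to 1
  Position 13 ('c'): new char, reset run to 1
Longest run: 'c' with length 3

3


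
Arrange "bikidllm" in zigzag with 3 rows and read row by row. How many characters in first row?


Zigzag "bikidllm" into 3 rows:
Placing characters:
  'b' => row 0
  'i' => row 1
  'k' => row 2
  'i' => row 1
  'd' => row 0
  'l' => row 1
  'l' => row 2
  'm' => row 1
Rows:
  Row 0: "bd"
  Row 1: "iilm"
  Row 2: "kl"
First row length: 2

2


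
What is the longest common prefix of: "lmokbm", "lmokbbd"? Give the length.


Words: lmokbm, lmokbbd
  Position 0: all 'l' => match
  Position 1: all 'm' => match
  Position 2: all 'o' => match
  Position 3: all 'k' => match
  Position 4: all 'b' => match
  Position 5: ('m', 'b') => mismatch, stop
LCP = "lmokb" (length 5)

5


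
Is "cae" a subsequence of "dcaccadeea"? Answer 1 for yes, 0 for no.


Check if "cae" is a subsequence of "dcaccadeea"
Greedy scan:
  Position 0 ('d'): no match needed
  Position 1 ('c'): matches sub[0] = 'c'
  Position 2 ('a'): matches sub[1] = 'a'
  Position 3 ('c'): no match needed
  Position 4 ('c'): no match needed
  Position 5 ('a'): no match needed
  Position 6 ('d'): no match needed
  Position 7 ('e'): matches sub[2] = 'e'
  Position 8 ('e'): no match needed
  Position 9 ('a'): no match needed
All 3 characters matched => is a subsequence

1


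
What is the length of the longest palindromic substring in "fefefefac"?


Input: "fefefefac"
Checking substrings for palindromes:
  [0:7] "fefefef" (len 7) => palindrome
  [0:5] "fefef" (len 5) => palindrome
  [1:6] "efefe" (len 5) => palindrome
  [2:7] "fefef" (len 5) => palindrome
  [0:3] "fef" (len 3) => palindrome
  [1:4] "efe" (len 3) => palindrome
Longest palindromic substring: "fefefef" with length 7

7


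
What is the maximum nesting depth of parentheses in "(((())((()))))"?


Input: "(((())((()))))"
Tracking depth:
  Position 0 '(': depth becomes 1
  Position 1 '(': depth becomes 2
  Position 2 '(': depth becomes 3
  Position 3 '(': depth becomes 4
  Position 4 ')': depth becomes 3
  Position 5 ')': depth becomes 2
  Position 6 '(': depth becomes 3
  Position 7 '(': depth becomes 4
  Position 8 '(': depth becomes 5
  Position 9 ')': depth becomes 4
  Position 10 ')': depth becomes 3
  Position 11 ')': depth becomes 2
  Position 12 ')': depth becomes 1
  Position 13 ')': depth becomes 0
Maximum depth reached: 5

5


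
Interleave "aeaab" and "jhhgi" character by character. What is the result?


Interleaving "aeaab" and "jhhgi":
  Position 0: 'a' from first, 'j' from second => "aj"
  Position 1: 'e' from first, 'h' from second => "eh"
  Position 2: 'a' from first, 'h' from second => "ah"
  Position 3: 'a' from first, 'g' from second => "ag"
  Position 4: 'b' from first, 'i' from second => "bi"
Result: ajehahagbi

ajehahagbi


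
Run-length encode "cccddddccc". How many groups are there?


Input: cccddddccc
Scanning for consecutive runs:
  Group 1: 'c' x 3 (positions 0-2)
  Group 2: 'd' x 4 (positions 3-6)
  Group 3: 'c' x 3 (positions 7-9)
Total groups: 3

3


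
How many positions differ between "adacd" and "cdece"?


Comparing "adacd" and "cdece" position by position:
  Position 0: 'a' vs 'c' => DIFFER
  Position 1: 'd' vs 'd' => same
  Position 2: 'a' vs 'e' => DIFFER
  Position 3: 'c' vs 'c' => same
  Position 4: 'd' vs 'e' => DIFFER
Positions that differ: 3

3


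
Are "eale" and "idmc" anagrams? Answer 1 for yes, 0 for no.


Strings: "eale", "idmc"
Sorted first:  aeel
Sorted second: cdim
Differ at position 0: 'a' vs 'c' => not anagrams

0


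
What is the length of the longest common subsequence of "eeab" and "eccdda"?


LCS of "eeab" and "eccdda"
DP table:
           e    c    c    d    d    a
      0    0    0    0    0    0    0
  e   0    1    1    1    1    1    1
  e   0    1    1    1    1    1    1
  a   0    1    1    1    1    1    2
  b   0    1    1    1    1    1    2
LCS length = dp[4][6] = 2

2


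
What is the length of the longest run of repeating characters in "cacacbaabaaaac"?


Input: "cacacbaabaaaac"
Scanning for longest run:
  Position 1 ('a'): new char, reset run to 1
  Position 2 ('c'): new char, reset run to 1
  Position 3 ('a'): new char, reset run to 1
  Position 4 ('c'): new char, reset run to 1
  Position 5 ('b'): new char, reset run to 1
  Position 6 ('a'): new char, reset run to 1
  Position 7 ('a'): continues run of 'a', length=2
  Position 8 ('b'): new char, reset run to 1
  Position 9 ('a'): new char, reset run to 1
  Position 10 ('a'): continues run of 'a', length=2
  Position 11 ('a'): continues run of 'a', length=3
  Position 12 ('a'): continues run of 'a', length=4
  Position 13 ('c'): new char, reset run to 1
Longest run: 'a' with length 4

4


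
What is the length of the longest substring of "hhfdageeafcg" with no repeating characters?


Input: "hhfdageeafcg"
Sliding window (track last position of each char):
  Position 0 ('h'): window [0,0] length 1 -- new best
  Position 1 ('h'): repeat (last at 0), move window start to 1
  Position 1 ('h'): window [1,1] length 1
  Position 2 ('f'): window [1,2] length 2 -- new best
  Position 3 ('d'): window [1,3] length 3 -- new best
  Position 4 ('a'): window [1,4] length 4 -- new best
  Position 5 ('g'): window [1,5] length 5 -- new best
  Position 6 ('e'): window [1,6] length 6 -- new best
  Position 7 ('e'): repeat (last at 6), move window start to 7
  Position 7 ('e'): window [7,7] length 1
  Position 8 ('a'): window [7,8] length 2
  Position 9 ('f'): window [7,9] length 3
  Position 10 ('c'): window [7,10] length 4
  Position 11 ('g'): window [7,11] length 5
Longest substring with no repeats: "hfdage" with length 6

6


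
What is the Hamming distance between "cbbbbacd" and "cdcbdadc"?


Comparing "cbbbbacd" and "cdcbdadc" position by position:
  Position 0: 'c' vs 'c' => same
  Position 1: 'b' vs 'd' => differ
  Position 2: 'b' vs 'c' => differ
  Position 3: 'b' vs 'b' => same
  Position 4: 'b' vs 'd' => differ
  Position 5: 'a' vs 'a' => same
  Position 6: 'c' vs 'd' => differ
  Position 7: 'd' vs 'c' => differ
Total differences (Hamming distance): 5

5


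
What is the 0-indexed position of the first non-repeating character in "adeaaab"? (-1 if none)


Input: adeaaab
Character frequencies:
  'a': 4
  'b': 1
  'd': 1
  'e': 1
Scanning left to right for freq == 1:
  Position 0 ('a'): freq=4, skip
  Position 1 ('d'): unique! => answer = 1

1


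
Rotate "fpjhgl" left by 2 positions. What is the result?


Input: "fpjhgl", rotate left by 2
First 2 characters: "fp"
Remaining characters: "jhgl"
Concatenate remaining + first: "jhgl" + "fp" = "jhglfp"

jhglfp


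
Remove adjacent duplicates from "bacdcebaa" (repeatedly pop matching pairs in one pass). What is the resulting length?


Input: bacdcebaa
Stack-based adjacent duplicate removal:
  Read 'b': push. Stack: b
  Read 'a': push. Stack: ba
  Read 'c': push. Stack: bac
  Read 'd': push. Stack: bacd
  Read 'c': push. Stack: bacdc
  Read 'e': push. Stack: bacdce
  Read 'b': push. Stack: bacdceb
  Read 'a': push. Stack: bacdceba
  Read 'a': matches stack top 'a' => pop. Stack: bacdceb
Final stack: "bacdceb" (length 7)

7


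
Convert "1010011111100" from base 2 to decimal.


Input: "1010011111100" in base 2
Positional expansion:
  Digit '1' (value 1) x 2^12 = 4096
  Digit '0' (value 0) x 2^11 = 0
  Digit '1' (value 1) x 2^10 = 1024
  Digit '0' (value 0) x 2^9 = 0
  Digit '0' (value 0) x 2^8 = 0
  Digit '1' (value 1) x 2^7 = 128
  Digit '1' (value 1) x 2^6 = 64
  Digit '1' (value 1) x 2^5 = 32
  Digit '1' (value 1) x 2^4 = 16
  Digit '1' (value 1) x 2^3 = 8
  Digit '1' (value 1) x 2^2 = 4
  Digit '0' (value 0) x 2^1 = 0
  Digit '0' (value 0) x 2^0 = 0
Sum = 5372

5372


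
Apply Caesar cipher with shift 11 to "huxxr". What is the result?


Caesar cipher: shift "huxxr" by 11
  'h' (pos 7) + 11 = pos 18 = 's'
  'u' (pos 20) + 11 = pos 5 = 'f'
  'x' (pos 23) + 11 = pos 8 = 'i'
  'x' (pos 23) + 11 = pos 8 = 'i'
  'r' (pos 17) + 11 = pos 2 = 'c'
Result: sfiic

sfiic


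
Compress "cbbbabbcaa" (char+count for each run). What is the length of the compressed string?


Input: cbbbabbcaa
Runs:
  'c' x 1 => "c1"
  'b' x 3 => "b3"
  'a' x 1 => "a1"
  'b' x 2 => "b2"
  'c' x 1 => "c1"
  'a' x 2 => "a2"
Compressed: "c1b3a1b2c1a2"
Compressed length: 12

12


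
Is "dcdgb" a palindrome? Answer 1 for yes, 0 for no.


Input: dcdgb
Reversed: bgdcd
  Compare pos 0 ('d') with pos 4 ('b'): MISMATCH
  Compare pos 1 ('c') with pos 3 ('g'): MISMATCH
Result: not a palindrome

0


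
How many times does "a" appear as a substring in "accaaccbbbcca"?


Searching for "a" in "accaaccbbbcca"
Scanning each position:
  Position 0: "a" => MATCH
  Position 1: "c" => no
  Position 2: "c" => no
  Position 3: "a" => MATCH
  Position 4: "a" => MATCH
  Position 5: "c" => no
  Position 6: "c" => no
  Position 7: "b" => no
  Position 8: "b" => no
  Position 9: "b" => no
  Position 10: "c" => no
  Position 11: "c" => no
  Position 12: "a" => MATCH
Total occurrences: 4

4


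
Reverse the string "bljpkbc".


Input: bljpkbc
Reading characters right to left:
  Position 6: 'c'
  Position 5: 'b'
  Position 4: 'k'
  Position 3: 'p'
  Position 2: 'j'
  Position 1: 'l'
  Position 0: 'b'
Reversed: cbkpjlb

cbkpjlb


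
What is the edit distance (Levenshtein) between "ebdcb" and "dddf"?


Computing edit distance: "ebdcb" -> "dddf"
DP table:
           d    d    d    f
      0    1    2    3    4
  e   1    1    2    3    4
  b   2    2    2    3    4
  d   3    2    2    2    3
  c   4    3    3    3    3
  b   5    4    4    4    4
Edit distance = dp[5][4] = 4

4


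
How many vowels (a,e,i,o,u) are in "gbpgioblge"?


Input: gbpgioblge
Checking each character:
  'g' at position 0: consonant
  'b' at position 1: consonant
  'p' at position 2: consonant
  'g' at position 3: consonant
  'i' at position 4: vowel (running total: 1)
  'o' at position 5: vowel (running total: 2)
  'b' at position 6: consonant
  'l' at position 7: consonant
  'g' at position 8: consonant
  'e' at position 9: vowel (running total: 3)
Total vowels: 3

3


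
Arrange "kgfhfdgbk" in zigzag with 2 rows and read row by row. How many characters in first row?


Zigzag "kgfhfdgbk" into 2 rows:
Placing characters:
  'k' => row 0
  'g' => row 1
  'f' => row 0
  'h' => row 1
  'f' => row 0
  'd' => row 1
  'g' => row 0
  'b' => row 1
  'k' => row 0
Rows:
  Row 0: "kffgk"
  Row 1: "ghdb"
First row length: 5

5


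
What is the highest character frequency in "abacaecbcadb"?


Input: abacaecbcadb
Character counts:
  'a': 4
  'b': 3
  'c': 3
  'd': 1
  'e': 1
Maximum frequency: 4

4


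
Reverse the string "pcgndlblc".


Input: pcgndlblc
Reading characters right to left:
  Position 8: 'c'
  Position 7: 'l'
  Position 6: 'b'
  Position 5: 'l'
  Position 4: 'd'
  Position 3: 'n'
  Position 2: 'g'
  Position 1: 'c'
  Position 0: 'p'
Reversed: clbldngcp

clbldngcp


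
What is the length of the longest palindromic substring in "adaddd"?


Input: "adaddd"
Checking substrings for palindromes:
  [0:3] "ada" (len 3) => palindrome
  [1:4] "dad" (len 3) => palindrome
  [3:6] "ddd" (len 3) => palindrome
  [3:5] "dd" (len 2) => palindrome
  [4:6] "dd" (len 2) => palindrome
Longest palindromic substring: "ada" with length 3

3


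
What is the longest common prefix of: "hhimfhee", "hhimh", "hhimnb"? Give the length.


Words: hhimfhee, hhimh, hhimnb
  Position 0: all 'h' => match
  Position 1: all 'h' => match
  Position 2: all 'i' => match
  Position 3: all 'm' => match
  Position 4: ('f', 'h', 'n') => mismatch, stop
LCP = "hhim" (length 4)

4


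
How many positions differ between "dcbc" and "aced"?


Comparing "dcbc" and "aced" position by position:
  Position 0: 'd' vs 'a' => DIFFER
  Position 1: 'c' vs 'c' => same
  Position 2: 'b' vs 'e' => DIFFER
  Position 3: 'c' vs 'd' => DIFFER
Positions that differ: 3

3


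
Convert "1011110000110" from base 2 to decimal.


Input: "1011110000110" in base 2
Positional expansion:
  Digit '1' (value 1) x 2^12 = 4096
  Digit '0' (value 0) x 2^11 = 0
  Digit '1' (value 1) x 2^10 = 1024
  Digit '1' (value 1) x 2^9 = 512
  Digit '1' (value 1) x 2^8 = 256
  Digit '1' (value 1) x 2^7 = 128
  Digit '0' (value 0) x 2^6 = 0
  Digit '0' (value 0) x 2^5 = 0
  Digit '0' (value 0) x 2^4 = 0
  Digit '0' (value 0) x 2^3 = 0
  Digit '1' (value 1) x 2^2 = 4
  Digit '1' (value 1) x 2^1 = 2
  Digit '0' (value 0) x 2^0 = 0
Sum = 6022

6022


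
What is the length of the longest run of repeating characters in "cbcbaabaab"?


Input: "cbcbaabaab"
Scanning for longest run:
  Position 1 ('b'): new char, reset run to 1
  Position 2 ('c'): new char, reset run to 1
  Position 3 ('b'): new char, reset run to 1
  Position 4 ('a'): new char, reset run to 1
  Position 5 ('a'): continues run of 'a', length=2
  Position 6 ('b'): new char, reset run to 1
  Position 7 ('a'): new char, reset run to 1
  Position 8 ('a'): continues run of 'a', length=2
  Position 9 ('b'): new char, reset run to 1
Longest run: 'a' with length 2

2


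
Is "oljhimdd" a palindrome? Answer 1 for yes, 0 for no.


Input: oljhimdd
Reversed: ddmihjlo
  Compare pos 0 ('o') with pos 7 ('d'): MISMATCH
  Compare pos 1 ('l') with pos 6 ('d'): MISMATCH
  Compare pos 2 ('j') with pos 5 ('m'): MISMATCH
  Compare pos 3 ('h') with pos 4 ('i'): MISMATCH
Result: not a palindrome

0


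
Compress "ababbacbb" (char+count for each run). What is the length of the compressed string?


Input: ababbacbb
Runs:
  'a' x 1 => "a1"
  'b' x 1 => "b1"
  'a' x 1 => "a1"
  'b' x 2 => "b2"
  'a' x 1 => "a1"
  'c' x 1 => "c1"
  'b' x 2 => "b2"
Compressed: "a1b1a1b2a1c1b2"
Compressed length: 14

14


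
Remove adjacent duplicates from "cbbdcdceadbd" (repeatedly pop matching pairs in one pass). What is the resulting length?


Input: cbbdcdceadbd
Stack-based adjacent duplicate removal:
  Read 'c': push. Stack: c
  Read 'b': push. Stack: cb
  Read 'b': matches stack top 'b' => pop. Stack: c
  Read 'd': push. Stack: cd
  Read 'c': push. Stack: cdc
  Read 'd': push. Stack: cdcd
  Read 'c': push. Stack: cdcdc
  Read 'e': push. Stack: cdcdce
  Read 'a': push. Stack: cdcdcea
  Read 'd': push. Stack: cdcdcead
  Read 'b': push. Stack: cdcdceadb
  Read 'd': push. Stack: cdcdceadbd
Final stack: "cdcdceadbd" (length 10)

10


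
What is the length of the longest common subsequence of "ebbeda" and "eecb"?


LCS of "ebbeda" and "eecb"
DP table:
           e    e    c    b
      0    0    0    0    0
  e   0    1    1    1    1
  b   0    1    1    1    2
  b   0    1    1    1    2
  e   0    1    2    2    2
  d   0    1    2    2    2
  a   0    1    2    2    2
LCS length = dp[6][4] = 2

2


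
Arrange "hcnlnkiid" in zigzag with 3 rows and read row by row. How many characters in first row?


Zigzag "hcnlnkiid" into 3 rows:
Placing characters:
  'h' => row 0
  'c' => row 1
  'n' => row 2
  'l' => row 1
  'n' => row 0
  'k' => row 1
  'i' => row 2
  'i' => row 1
  'd' => row 0
Rows:
  Row 0: "hnd"
  Row 1: "clki"
  Row 2: "ni"
First row length: 3

3


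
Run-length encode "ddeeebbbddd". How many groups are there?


Input: ddeeebbbddd
Scanning for consecutive runs:
  Group 1: 'd' x 2 (positions 0-1)
  Group 2: 'e' x 3 (positions 2-4)
  Group 3: 'b' x 3 (positions 5-7)
  Group 4: 'd' x 3 (positions 8-10)
Total groups: 4

4


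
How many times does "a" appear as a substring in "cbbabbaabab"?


Searching for "a" in "cbbabbaabab"
Scanning each position:
  Position 0: "c" => no
  Position 1: "b" => no
  Position 2: "b" => no
  Position 3: "a" => MATCH
  Position 4: "b" => no
  Position 5: "b" => no
  Position 6: "a" => MATCH
  Position 7: "a" => MATCH
  Position 8: "b" => no
  Position 9: "a" => MATCH
  Position 10: "b" => no
Total occurrences: 4

4


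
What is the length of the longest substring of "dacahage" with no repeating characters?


Input: "dacahage"
Sliding window (track last position of each char):
  Position 0 ('d'): window [0,0] length 1 -- new best
  Position 1 ('a'): window [0,1] length 2 -- new best
  Position 2 ('c'): window [0,2] length 3 -- new best
  Position 3 ('a'): repeat (last at 1), move window start to 2
  Position 3 ('a'): window [2,3] length 2
  Position 4 ('h'): window [2,4] length 3
  Position 5 ('a'): repeat (last at 3), move window start to 4
  Position 5 ('a'): window [4,5] length 2
  Position 6 ('g'): window [4,6] length 3
  Position 7 ('e'): window [4,7] length 4 -- new best
Longest substring with no repeats: "hage" with length 4

4


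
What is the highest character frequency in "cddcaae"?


Input: cddcaae
Character counts:
  'a': 2
  'c': 2
  'd': 2
  'e': 1
Maximum frequency: 2

2


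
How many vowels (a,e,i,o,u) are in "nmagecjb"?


Input: nmagecjb
Checking each character:
  'n' at position 0: consonant
  'm' at position 1: consonant
  'a' at position 2: vowel (running total: 1)
  'g' at position 3: consonant
  'e' at position 4: vowel (running total: 2)
  'c' at position 5: consonant
  'j' at position 6: consonant
  'b' at position 7: consonant
Total vowels: 2

2


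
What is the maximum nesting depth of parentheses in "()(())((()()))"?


Input: "()(())((()()))"
Tracking depth:
  Position 0 '(': depth becomes 1
  Position 1 ')': depth becomes 0
  Position 2 '(': depth becomes 1
  Position 3 '(': depth becomes 2
  Position 4 ')': depth becomes 1
  Position 5 ')': depth becomes 0
  Position 6 '(': depth becomes 1
  Position 7 '(': depth becomes 2
  Position 8 '(': depth becomes 3
  Position 9 ')': depth becomes 2
  Position 10 '(': depth becomes 3
  Position 11 ')': depth becomes 2
  Position 12 ')': depth becomes 1
  Position 13 ')': depth becomes 0
Maximum depth reached: 3

3


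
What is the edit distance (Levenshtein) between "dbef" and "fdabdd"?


Computing edit distance: "dbef" -> "fdabdd"
DP table:
           f    d    a    b    d    d
      0    1    2    3    4    5    6
  d   1    1    1    2    3    4    5
  b   2    2    2    2    2    3    4
  e   3    3    3    3    3    3    4
  f   4    3    4    4    4    4    4
Edit distance = dp[4][6] = 4

4


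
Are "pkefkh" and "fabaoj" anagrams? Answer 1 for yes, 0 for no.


Strings: "pkefkh", "fabaoj"
Sorted first:  efhkkp
Sorted second: aabfjo
Differ at position 0: 'e' vs 'a' => not anagrams

0


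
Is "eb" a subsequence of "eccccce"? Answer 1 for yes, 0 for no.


Check if "eb" is a subsequence of "eccccce"
Greedy scan:
  Position 0 ('e'): matches sub[0] = 'e'
  Position 1 ('c'): no match needed
  Position 2 ('c'): no match needed
  Position 3 ('c'): no match needed
  Position 4 ('c'): no match needed
  Position 5 ('c'): no match needed
  Position 6 ('e'): no match needed
Only matched 1/2 characters => not a subsequence

0


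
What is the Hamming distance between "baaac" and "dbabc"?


Comparing "baaac" and "dbabc" position by position:
  Position 0: 'b' vs 'd' => differ
  Position 1: 'a' vs 'b' => differ
  Position 2: 'a' vs 'a' => same
  Position 3: 'a' vs 'b' => differ
  Position 4: 'c' vs 'c' => same
Total differences (Hamming distance): 3

3


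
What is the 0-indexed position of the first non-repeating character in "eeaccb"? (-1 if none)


Input: eeaccb
Character frequencies:
  'a': 1
  'b': 1
  'c': 2
  'e': 2
Scanning left to right for freq == 1:
  Position 0 ('e'): freq=2, skip
  Position 1 ('e'): freq=2, skip
  Position 2 ('a'): unique! => answer = 2

2


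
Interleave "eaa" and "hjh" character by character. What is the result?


Interleaving "eaa" and "hjh":
  Position 0: 'e' from first, 'h' from second => "eh"
  Position 1: 'a' from first, 'j' from second => "aj"
  Position 2: 'a' from first, 'h' from second => "ah"
Result: ehajah

ehajah


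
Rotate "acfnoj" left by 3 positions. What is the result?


Input: "acfnoj", rotate left by 3
First 3 characters: "acf"
Remaining characters: "noj"
Concatenate remaining + first: "noj" + "acf" = "nojacf"

nojacf


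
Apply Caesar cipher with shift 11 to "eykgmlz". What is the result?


Caesar cipher: shift "eykgmlz" by 11
  'e' (pos 4) + 11 = pos 15 = 'p'
  'y' (pos 24) + 11 = pos 9 = 'j'
  'k' (pos 10) + 11 = pos 21 = 'v'
  'g' (pos 6) + 11 = pos 17 = 'r'
  'm' (pos 12) + 11 = pos 23 = 'x'
  'l' (pos 11) + 11 = pos 22 = 'w'
  'z' (pos 25) + 11 = pos 10 = 'k'
Result: pjvrxwk

pjvrxwk


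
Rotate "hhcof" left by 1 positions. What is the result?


Input: "hhcof", rotate left by 1
First 1 characters: "h"
Remaining characters: "hcof"
Concatenate remaining + first: "hcof" + "h" = "hcofh"

hcofh


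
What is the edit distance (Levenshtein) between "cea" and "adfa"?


Computing edit distance: "cea" -> "adfa"
DP table:
           a    d    f    a
      0    1    2    3    4
  c   1    1    2    3    4
  e   2    2    2    3    4
  a   3    2    3    3    3
Edit distance = dp[3][4] = 3

3


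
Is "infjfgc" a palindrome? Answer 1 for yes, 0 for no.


Input: infjfgc
Reversed: cgfjfni
  Compare pos 0 ('i') with pos 6 ('c'): MISMATCH
  Compare pos 1 ('n') with pos 5 ('g'): MISMATCH
  Compare pos 2 ('f') with pos 4 ('f'): match
Result: not a palindrome

0


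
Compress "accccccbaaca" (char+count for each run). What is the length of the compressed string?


Input: accccccbaaca
Runs:
  'a' x 1 => "a1"
  'c' x 6 => "c6"
  'b' x 1 => "b1"
  'a' x 2 => "a2"
  'c' x 1 => "c1"
  'a' x 1 => "a1"
Compressed: "a1c6b1a2c1a1"
Compressed length: 12

12


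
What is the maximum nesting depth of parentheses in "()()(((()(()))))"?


Input: "()()(((()(()))))"
Tracking depth:
  Position 0 '(': depth becomes 1
  Position 1 ')': depth becomes 0
  Position 2 '(': depth becomes 1
  Position 3 ')': depth becomes 0
  Position 4 '(': depth becomes 1
  Position 5 '(': depth becomes 2
  Position 6 '(': depth becomes 3
  Position 7 '(': depth becomes 4
  Position 8 ')': depth becomes 3
  Position 9 '(': depth becomes 4
  Position 10 '(': depth becomes 5
  Position 11 ')': depth becomes 4
  Position 12 ')': depth becomes 3
  Position 13 ')': depth becomes 2
  Position 14 ')': depth becomes 1
  Position 15 ')': depth becomes 0
Maximum depth reached: 5

5
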